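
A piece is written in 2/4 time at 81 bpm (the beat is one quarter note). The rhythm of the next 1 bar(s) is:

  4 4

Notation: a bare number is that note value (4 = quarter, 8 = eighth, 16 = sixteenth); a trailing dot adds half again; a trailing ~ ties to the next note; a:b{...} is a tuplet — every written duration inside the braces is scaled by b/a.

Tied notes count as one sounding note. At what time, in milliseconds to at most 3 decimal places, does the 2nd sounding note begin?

note 2 onset = 1b = 740.741ms

1. 0.0ms @ 0 + 740.741ms (1)
2. 740.741ms @ 1 + 740.741ms (1)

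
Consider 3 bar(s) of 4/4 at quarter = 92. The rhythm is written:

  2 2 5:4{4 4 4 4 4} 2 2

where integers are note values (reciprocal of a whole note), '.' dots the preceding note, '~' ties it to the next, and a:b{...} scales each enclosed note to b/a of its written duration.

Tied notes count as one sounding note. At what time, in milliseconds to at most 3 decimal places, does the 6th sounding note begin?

1. 0.0ms @ 0 + 1304.348ms (2)
2. 1304.348ms @ 2 + 1304.348ms (2)
3. 2608.696ms @ 4 + 521.739ms (4/5)
4. 3130.435ms @ 24/5 + 521.739ms (4/5)
5. 3652.174ms @ 28/5 + 521.739ms (4/5)
6. 4173.913ms @ 32/5 + 521.739ms (4/5)
7. 4695.652ms @ 36/5 + 521.739ms (4/5)
8. 5217.391ms @ 8 + 1304.348ms (2)
9. 6521.739ms @ 10 + 1304.348ms (2)

note 6 onset = 32/5b = 4173.913ms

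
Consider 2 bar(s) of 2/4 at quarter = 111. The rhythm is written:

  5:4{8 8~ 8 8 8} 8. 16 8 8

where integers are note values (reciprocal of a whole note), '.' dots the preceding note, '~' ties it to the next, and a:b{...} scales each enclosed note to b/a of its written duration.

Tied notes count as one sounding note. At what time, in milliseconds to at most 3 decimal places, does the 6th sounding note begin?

1. 0.0ms @ 0 + 216.216ms (2/5)
2. 216.216ms @ 2/5 + 432.432ms (4/5)
3. 648.649ms @ 6/5 + 216.216ms (2/5)
4. 864.865ms @ 8/5 + 216.216ms (2/5)
5. 1081.081ms @ 2 + 405.405ms (3/4)
6. 1486.486ms @ 11/4 + 135.135ms (1/4)
7. 1621.622ms @ 3 + 270.27ms (1/2)
8. 1891.892ms @ 7/2 + 270.27ms (1/2)

note 6 onset = 11/4b = 1486.486ms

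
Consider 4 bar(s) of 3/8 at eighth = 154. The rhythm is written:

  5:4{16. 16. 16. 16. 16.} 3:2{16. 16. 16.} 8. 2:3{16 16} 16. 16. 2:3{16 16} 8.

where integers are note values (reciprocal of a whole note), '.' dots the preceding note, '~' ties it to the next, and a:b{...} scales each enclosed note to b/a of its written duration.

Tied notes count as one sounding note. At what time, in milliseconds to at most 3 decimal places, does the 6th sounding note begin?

1. 0.0ms @ 0 + 233.766ms (3/5)
2. 233.766ms @ 3/5 + 233.766ms (3/5)
3. 467.532ms @ 6/5 + 233.766ms (3/5)
4. 701.299ms @ 9/5 + 233.766ms (3/5)
5. 935.065ms @ 12/5 + 233.766ms (3/5)
6. 1168.831ms @ 3 + 194.805ms (1/2)
7. 1363.636ms @ 7/2 + 194.805ms (1/2)
8. 1558.442ms @ 4 + 194.805ms (1/2)
9. 1753.247ms @ 9/2 + 584.416ms (3/2)
10. 2337.662ms @ 6 + 292.208ms (3/4)
11. 2629.87ms @ 27/4 + 292.208ms (3/4)
12. 2922.078ms @ 15/2 + 292.208ms (3/4)
13. 3214.286ms @ 33/4 + 292.208ms (3/4)
14. 3506.494ms @ 9 + 292.208ms (3/4)
15. 3798.701ms @ 39/4 + 292.208ms (3/4)
16. 4090.909ms @ 21/2 + 584.416ms (3/2)

note 6 onset = 3b = 1168.831ms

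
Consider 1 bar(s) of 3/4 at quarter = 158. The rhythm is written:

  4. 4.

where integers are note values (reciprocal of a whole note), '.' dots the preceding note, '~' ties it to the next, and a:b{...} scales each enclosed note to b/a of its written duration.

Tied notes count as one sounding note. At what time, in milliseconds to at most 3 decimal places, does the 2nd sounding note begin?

1. 0.0ms @ 0 + 569.62ms (3/2)
2. 569.62ms @ 3/2 + 569.62ms (3/2)

note 2 onset = 3/2b = 569.62ms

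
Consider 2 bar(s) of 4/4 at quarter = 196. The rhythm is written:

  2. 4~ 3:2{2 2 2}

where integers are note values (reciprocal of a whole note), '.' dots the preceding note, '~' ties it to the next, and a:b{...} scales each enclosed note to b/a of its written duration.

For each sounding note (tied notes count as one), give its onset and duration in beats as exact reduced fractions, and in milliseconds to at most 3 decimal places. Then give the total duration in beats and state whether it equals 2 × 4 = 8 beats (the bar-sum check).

1) 0.0ms=0b +918.367ms=3b
2) 918.367ms=3b +714.286ms=7/3b
3) 1632.653ms=16/3b +408.163ms=4/3b
4) 2040.816ms=20/3b +408.163ms=4/3b
Σ=8b of 8 (196bpm 4/4) — PASS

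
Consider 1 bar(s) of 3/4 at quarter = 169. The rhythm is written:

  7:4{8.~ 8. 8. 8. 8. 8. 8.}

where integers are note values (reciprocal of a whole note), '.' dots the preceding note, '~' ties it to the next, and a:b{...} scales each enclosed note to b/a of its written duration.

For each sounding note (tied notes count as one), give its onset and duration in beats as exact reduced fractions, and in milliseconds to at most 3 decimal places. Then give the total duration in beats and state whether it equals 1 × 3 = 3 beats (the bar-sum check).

1) 0.0ms=0b +304.311ms=6/7b
2) 304.311ms=6/7b +152.156ms=3/7b
3) 456.467ms=9/7b +152.156ms=3/7b
4) 608.622ms=12/7b +152.156ms=3/7b
5) 760.778ms=15/7b +152.156ms=3/7b
6) 912.933ms=18/7b +152.156ms=3/7b
Σ=3b of 3 (169bpm 3/4) — PASS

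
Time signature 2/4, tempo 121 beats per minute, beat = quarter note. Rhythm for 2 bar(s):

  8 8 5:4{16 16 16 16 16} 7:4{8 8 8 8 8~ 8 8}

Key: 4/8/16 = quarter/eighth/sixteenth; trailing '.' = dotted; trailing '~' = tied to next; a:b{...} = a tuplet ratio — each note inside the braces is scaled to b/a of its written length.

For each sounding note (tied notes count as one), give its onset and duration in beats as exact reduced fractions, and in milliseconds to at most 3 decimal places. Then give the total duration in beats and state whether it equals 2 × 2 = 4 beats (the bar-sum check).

1) 0.0ms=0b +247.934ms=1/2b
2) 247.934ms=1/2b +247.934ms=1/2b
3) 495.868ms=1b +99.174ms=1/5b
4) 595.041ms=6/5b +99.174ms=1/5b
5) 694.215ms=7/5b +99.174ms=1/5b
6) 793.388ms=8/5b +99.174ms=1/5b
7) 892.562ms=9/5b +99.174ms=1/5b
8) 991.736ms=2b +141.677ms=2/7b
9) 1133.412ms=16/7b +141.677ms=2/7b
10) 1275.089ms=18/7b +141.677ms=2/7b
11) 1416.765ms=20/7b +141.677ms=2/7b
12) 1558.442ms=22/7b +283.353ms=4/7b
13) 1841.795ms=26/7b +141.677ms=2/7b
Σ=4b of 4 (121bpm 2/4) — PASS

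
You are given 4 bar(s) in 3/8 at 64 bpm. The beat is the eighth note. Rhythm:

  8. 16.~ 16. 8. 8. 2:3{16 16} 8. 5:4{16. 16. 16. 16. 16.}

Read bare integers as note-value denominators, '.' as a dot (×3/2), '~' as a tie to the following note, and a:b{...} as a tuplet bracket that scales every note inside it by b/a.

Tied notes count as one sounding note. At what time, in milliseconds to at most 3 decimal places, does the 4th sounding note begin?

1. 0.0ms @ 0 + 1406.25ms (3/2)
2. 1406.25ms @ 3/2 + 1406.25ms (3/2)
3. 2812.5ms @ 3 + 1406.25ms (3/2)
4. 4218.75ms @ 9/2 + 1406.25ms (3/2)
5. 5625.0ms @ 6 + 703.125ms (3/4)
6. 6328.125ms @ 27/4 + 703.125ms (3/4)
7. 7031.25ms @ 15/2 + 1406.25ms (3/2)
8. 8437.5ms @ 9 + 562.5ms (3/5)
9. 9000.0ms @ 48/5 + 562.5ms (3/5)
10. 9562.5ms @ 51/5 + 562.5ms (3/5)
11. 10125.0ms @ 54/5 + 562.5ms (3/5)
12. 10687.5ms @ 57/5 + 562.5ms (3/5)

note 4 onset = 9/2b = 4218.75ms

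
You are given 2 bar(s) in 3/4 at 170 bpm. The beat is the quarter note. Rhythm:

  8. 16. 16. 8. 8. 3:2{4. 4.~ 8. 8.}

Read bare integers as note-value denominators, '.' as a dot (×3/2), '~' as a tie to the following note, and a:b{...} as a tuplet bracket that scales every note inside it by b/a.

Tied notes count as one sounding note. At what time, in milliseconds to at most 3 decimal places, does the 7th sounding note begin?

1. 0.0ms @ 0 + 264.706ms (3/4)
2. 264.706ms @ 3/4 + 132.353ms (3/8)
3. 397.059ms @ 9/8 + 132.353ms (3/8)
4. 529.412ms @ 3/2 + 264.706ms (3/4)
5. 794.118ms @ 9/4 + 264.706ms (3/4)
6. 1058.824ms @ 3 + 352.941ms (1)
7. 1411.765ms @ 4 + 529.412ms (3/2)
8. 1941.176ms @ 11/2 + 176.471ms (1/2)

note 7 onset = 4b = 1411.765ms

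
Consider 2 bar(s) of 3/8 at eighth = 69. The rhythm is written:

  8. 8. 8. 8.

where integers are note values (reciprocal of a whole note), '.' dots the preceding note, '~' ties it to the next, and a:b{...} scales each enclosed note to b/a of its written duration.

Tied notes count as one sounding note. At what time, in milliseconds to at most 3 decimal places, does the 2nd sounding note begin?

1. 0.0ms @ 0 + 1304.348ms (3/2)
2. 1304.348ms @ 3/2 + 1304.348ms (3/2)
3. 2608.696ms @ 3 + 1304.348ms (3/2)
4. 3913.043ms @ 9/2 + 1304.348ms (3/2)

note 2 onset = 3/2b = 1304.348ms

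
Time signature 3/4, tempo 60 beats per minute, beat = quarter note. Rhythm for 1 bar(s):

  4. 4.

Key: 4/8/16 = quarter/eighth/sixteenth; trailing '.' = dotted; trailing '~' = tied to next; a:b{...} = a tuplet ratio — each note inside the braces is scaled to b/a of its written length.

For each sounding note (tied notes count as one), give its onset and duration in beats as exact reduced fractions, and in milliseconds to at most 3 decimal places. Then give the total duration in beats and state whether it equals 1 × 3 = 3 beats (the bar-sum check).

1) 0.0ms=0b +1500.0ms=3/2b
2) 1500.0ms=3/2b +1500.0ms=3/2b
Σ=3b of 3 (60bpm 3/4) — PASS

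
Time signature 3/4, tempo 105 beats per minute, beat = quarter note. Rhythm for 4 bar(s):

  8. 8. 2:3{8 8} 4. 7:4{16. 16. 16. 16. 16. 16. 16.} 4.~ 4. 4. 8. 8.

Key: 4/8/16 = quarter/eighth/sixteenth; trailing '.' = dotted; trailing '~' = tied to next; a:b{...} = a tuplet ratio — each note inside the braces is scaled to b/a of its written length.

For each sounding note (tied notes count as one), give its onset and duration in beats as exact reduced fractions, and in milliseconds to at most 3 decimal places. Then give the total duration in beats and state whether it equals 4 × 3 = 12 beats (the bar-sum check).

1) 0.0ms=0b +428.571ms=3/4b
2) 428.571ms=3/4b +428.571ms=3/4b
3) 857.143ms=3/2b +428.571ms=3/4b
4) 1285.714ms=9/4b +428.571ms=3/4b
5) 1714.286ms=3b +857.143ms=3/2b
6) 2571.429ms=9/2b +122.449ms=3/14b
7) 2693.878ms=33/7b +122.449ms=3/14b
8) 2816.327ms=69/14b +122.449ms=3/14b
9) 2938.776ms=36/7b +122.449ms=3/14b
10) 3061.224ms=75/14b +122.449ms=3/14b
11) 3183.673ms=39/7b +122.449ms=3/14b
12) 3306.122ms=81/14b +122.449ms=3/14b
13) 3428.571ms=6b +1714.286ms=3b
14) 5142.857ms=9b +857.143ms=3/2b
15) 6000.0ms=21/2b +428.571ms=3/4b
16) 6428.571ms=45/4b +428.571ms=3/4b
Σ=12b of 12 (105bpm 3/4) — PASS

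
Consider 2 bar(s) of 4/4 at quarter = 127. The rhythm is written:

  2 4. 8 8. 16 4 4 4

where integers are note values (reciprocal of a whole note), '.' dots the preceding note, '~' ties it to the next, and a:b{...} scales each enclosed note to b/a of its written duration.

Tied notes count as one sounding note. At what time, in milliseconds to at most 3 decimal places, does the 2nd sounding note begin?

note 2 onset = 2b = 944.882ms

1. 0.0ms @ 0 + 944.882ms (2)
2. 944.882ms @ 2 + 708.661ms (3/2)
3. 1653.543ms @ 7/2 + 236.22ms (1/2)
4. 1889.764ms @ 4 + 354.331ms (3/4)
5. 2244.094ms @ 19/4 + 118.11ms (1/4)
6. 2362.205ms @ 5 + 472.441ms (1)
7. 2834.646ms @ 6 + 472.441ms (1)
8. 3307.087ms @ 7 + 472.441ms (1)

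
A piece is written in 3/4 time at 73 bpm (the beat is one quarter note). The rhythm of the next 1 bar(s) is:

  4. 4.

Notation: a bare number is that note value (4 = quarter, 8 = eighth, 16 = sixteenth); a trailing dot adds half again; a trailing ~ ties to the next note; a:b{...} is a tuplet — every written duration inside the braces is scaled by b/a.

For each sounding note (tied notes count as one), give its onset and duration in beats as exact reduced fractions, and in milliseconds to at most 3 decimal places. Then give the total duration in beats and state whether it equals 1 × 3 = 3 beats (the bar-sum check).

1) 0.0ms=0b +1232.877ms=3/2b
2) 1232.877ms=3/2b +1232.877ms=3/2b
Σ=3b of 3 (73bpm 3/4) — PASS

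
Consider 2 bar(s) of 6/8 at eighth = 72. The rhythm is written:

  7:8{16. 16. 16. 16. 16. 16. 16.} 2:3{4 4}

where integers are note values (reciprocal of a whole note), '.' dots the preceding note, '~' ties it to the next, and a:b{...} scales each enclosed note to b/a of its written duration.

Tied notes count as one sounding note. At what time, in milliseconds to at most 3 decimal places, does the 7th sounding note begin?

note 7 onset = 36/7b = 4285.714ms

1. 0.0ms @ 0 + 714.286ms (6/7)
2. 714.286ms @ 6/7 + 714.286ms (6/7)
3. 1428.571ms @ 12/7 + 714.286ms (6/7)
4. 2142.857ms @ 18/7 + 714.286ms (6/7)
5. 2857.143ms @ 24/7 + 714.286ms (6/7)
6. 3571.429ms @ 30/7 + 714.286ms (6/7)
7. 4285.714ms @ 36/7 + 714.286ms (6/7)
8. 5000.0ms @ 6 + 2500.0ms (3)
9. 7500.0ms @ 9 + 2500.0ms (3)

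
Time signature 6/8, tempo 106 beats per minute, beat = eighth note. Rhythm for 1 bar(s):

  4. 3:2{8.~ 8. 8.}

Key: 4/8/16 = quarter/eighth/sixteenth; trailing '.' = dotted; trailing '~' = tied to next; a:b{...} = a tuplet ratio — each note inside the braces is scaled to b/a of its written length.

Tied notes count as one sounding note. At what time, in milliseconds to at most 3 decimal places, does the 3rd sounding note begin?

1. 0.0ms @ 0 + 1698.113ms (3)
2. 1698.113ms @ 3 + 1132.075ms (2)
3. 2830.189ms @ 5 + 566.038ms (1)

note 3 onset = 5b = 2830.189ms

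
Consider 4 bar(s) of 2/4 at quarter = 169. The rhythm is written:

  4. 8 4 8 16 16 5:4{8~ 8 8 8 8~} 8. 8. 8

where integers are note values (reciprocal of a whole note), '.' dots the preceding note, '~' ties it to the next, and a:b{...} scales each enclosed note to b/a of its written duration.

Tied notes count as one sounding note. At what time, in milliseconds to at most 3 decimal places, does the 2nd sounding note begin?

note 2 onset = 3/2b = 532.544ms

1. 0.0ms @ 0 + 532.544ms (3/2)
2. 532.544ms @ 3/2 + 177.515ms (1/2)
3. 710.059ms @ 2 + 355.03ms (1)
4. 1065.089ms @ 3 + 177.515ms (1/2)
5. 1242.604ms @ 7/2 + 88.757ms (1/4)
6. 1331.361ms @ 15/4 + 88.757ms (1/4)
7. 1420.118ms @ 4 + 284.024ms (4/5)
8. 1704.142ms @ 24/5 + 142.012ms (2/5)
9. 1846.154ms @ 26/5 + 142.012ms (2/5)
10. 1988.166ms @ 28/5 + 408.284ms (23/20)
11. 2396.45ms @ 27/4 + 266.272ms (3/4)
12. 2662.722ms @ 15/2 + 177.515ms (1/2)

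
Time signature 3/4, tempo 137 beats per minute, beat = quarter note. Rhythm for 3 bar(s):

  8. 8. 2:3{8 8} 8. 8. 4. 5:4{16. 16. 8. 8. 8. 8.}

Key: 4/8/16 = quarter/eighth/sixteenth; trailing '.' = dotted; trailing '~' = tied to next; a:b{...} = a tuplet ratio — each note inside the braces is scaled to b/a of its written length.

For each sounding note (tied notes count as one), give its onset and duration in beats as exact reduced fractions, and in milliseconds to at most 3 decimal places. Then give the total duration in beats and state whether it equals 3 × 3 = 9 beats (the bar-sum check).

1) 0.0ms=0b +328.467ms=3/4b
2) 328.467ms=3/4b +328.467ms=3/4b
3) 656.934ms=3/2b +328.467ms=3/4b
4) 985.401ms=9/4b +328.467ms=3/4b
5) 1313.869ms=3b +328.467ms=3/4b
6) 1642.336ms=15/4b +328.467ms=3/4b
7) 1970.803ms=9/2b +656.934ms=3/2b
8) 2627.737ms=6b +131.387ms=3/10b
9) 2759.124ms=63/10b +131.387ms=3/10b
10) 2890.511ms=33/5b +262.774ms=3/5b
11) 3153.285ms=36/5b +262.774ms=3/5b
12) 3416.058ms=39/5b +262.774ms=3/5b
13) 3678.832ms=42/5b +262.774ms=3/5b
Σ=9b of 9 (137bpm 3/4) — PASS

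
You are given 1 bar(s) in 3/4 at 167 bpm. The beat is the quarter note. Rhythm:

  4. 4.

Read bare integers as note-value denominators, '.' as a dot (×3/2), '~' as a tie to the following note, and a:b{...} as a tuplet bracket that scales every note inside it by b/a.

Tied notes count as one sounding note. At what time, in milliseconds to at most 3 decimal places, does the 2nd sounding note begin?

1. 0.0ms @ 0 + 538.922ms (3/2)
2. 538.922ms @ 3/2 + 538.922ms (3/2)

note 2 onset = 3/2b = 538.922ms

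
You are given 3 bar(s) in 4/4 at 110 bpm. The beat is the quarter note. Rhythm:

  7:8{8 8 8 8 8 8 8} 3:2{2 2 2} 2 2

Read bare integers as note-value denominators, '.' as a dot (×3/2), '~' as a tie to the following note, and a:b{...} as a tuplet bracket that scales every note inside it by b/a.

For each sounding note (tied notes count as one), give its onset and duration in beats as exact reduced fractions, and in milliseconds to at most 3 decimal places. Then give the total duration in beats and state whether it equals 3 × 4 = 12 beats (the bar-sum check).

1) 0.0ms=0b +311.688ms=4/7b
2) 311.688ms=4/7b +311.688ms=4/7b
3) 623.377ms=8/7b +311.688ms=4/7b
4) 935.065ms=12/7b +311.688ms=4/7b
5) 1246.753ms=16/7b +311.688ms=4/7b
6) 1558.442ms=20/7b +311.688ms=4/7b
7) 1870.13ms=24/7b +311.688ms=4/7b
8) 2181.818ms=4b +727.273ms=4/3b
9) 2909.091ms=16/3b +727.273ms=4/3b
10) 3636.364ms=20/3b +727.273ms=4/3b
11) 4363.636ms=8b +1090.909ms=2b
12) 5454.545ms=10b +1090.909ms=2b
Σ=12b of 12 (110bpm 4/4) — PASS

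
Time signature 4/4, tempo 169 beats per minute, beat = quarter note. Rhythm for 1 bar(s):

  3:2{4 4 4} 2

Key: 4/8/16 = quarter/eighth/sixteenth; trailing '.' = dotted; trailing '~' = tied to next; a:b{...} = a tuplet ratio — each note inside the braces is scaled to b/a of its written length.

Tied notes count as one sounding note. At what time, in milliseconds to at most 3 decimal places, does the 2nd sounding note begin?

1. 0.0ms @ 0 + 236.686ms (2/3)
2. 236.686ms @ 2/3 + 236.686ms (2/3)
3. 473.373ms @ 4/3 + 236.686ms (2/3)
4. 710.059ms @ 2 + 710.059ms (2)

note 2 onset = 2/3b = 236.686ms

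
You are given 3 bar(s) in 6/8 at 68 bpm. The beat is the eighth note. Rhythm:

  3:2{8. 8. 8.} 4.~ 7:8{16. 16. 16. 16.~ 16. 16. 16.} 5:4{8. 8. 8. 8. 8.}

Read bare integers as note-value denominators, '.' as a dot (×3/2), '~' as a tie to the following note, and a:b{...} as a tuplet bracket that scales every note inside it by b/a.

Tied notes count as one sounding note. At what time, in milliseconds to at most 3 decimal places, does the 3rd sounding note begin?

note 3 onset = 2b = 1764.706ms

1. 0.0ms @ 0 + 882.353ms (1)
2. 882.353ms @ 1 + 882.353ms (1)
3. 1764.706ms @ 2 + 882.353ms (1)
4. 2647.059ms @ 3 + 3403.361ms (27/7)
5. 6050.42ms @ 48/7 + 756.303ms (6/7)
6. 6806.723ms @ 54/7 + 756.303ms (6/7)
7. 7563.025ms @ 60/7 + 1512.605ms (12/7)
8. 9075.63ms @ 72/7 + 756.303ms (6/7)
9. 9831.933ms @ 78/7 + 756.303ms (6/7)
10. 10588.235ms @ 12 + 1058.824ms (6/5)
11. 11647.059ms @ 66/5 + 1058.824ms (6/5)
12. 12705.882ms @ 72/5 + 1058.824ms (6/5)
13. 13764.706ms @ 78/5 + 1058.824ms (6/5)
14. 14823.529ms @ 84/5 + 1058.824ms (6/5)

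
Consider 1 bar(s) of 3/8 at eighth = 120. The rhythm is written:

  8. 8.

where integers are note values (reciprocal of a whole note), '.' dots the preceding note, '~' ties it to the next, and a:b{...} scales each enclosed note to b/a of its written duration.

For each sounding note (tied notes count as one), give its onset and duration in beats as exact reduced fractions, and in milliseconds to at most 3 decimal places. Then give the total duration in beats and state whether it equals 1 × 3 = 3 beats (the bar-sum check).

1) 0.0ms=0b +750.0ms=3/2b
2) 750.0ms=3/2b +750.0ms=3/2b
Σ=3b of 3 (120bpm 3/8) — PASS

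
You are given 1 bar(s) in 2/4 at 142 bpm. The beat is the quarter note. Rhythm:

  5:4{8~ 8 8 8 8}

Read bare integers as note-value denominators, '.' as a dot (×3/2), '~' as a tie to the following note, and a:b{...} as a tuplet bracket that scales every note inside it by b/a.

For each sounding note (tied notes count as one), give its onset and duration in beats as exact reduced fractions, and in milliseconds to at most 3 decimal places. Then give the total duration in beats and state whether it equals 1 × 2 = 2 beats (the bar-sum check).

1) 0.0ms=0b +338.028ms=4/5b
2) 338.028ms=4/5b +169.014ms=2/5b
3) 507.042ms=6/5b +169.014ms=2/5b
4) 676.056ms=8/5b +169.014ms=2/5b
Σ=2b of 2 (142bpm 2/4) — PASS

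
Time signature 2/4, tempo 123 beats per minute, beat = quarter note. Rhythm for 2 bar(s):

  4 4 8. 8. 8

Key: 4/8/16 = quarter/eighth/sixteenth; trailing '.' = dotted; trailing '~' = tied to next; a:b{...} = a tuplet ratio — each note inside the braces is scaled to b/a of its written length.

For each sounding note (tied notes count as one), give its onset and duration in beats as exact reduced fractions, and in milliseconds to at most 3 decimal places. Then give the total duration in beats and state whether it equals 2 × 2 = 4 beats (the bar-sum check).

1) 0.0ms=0b +487.805ms=1b
2) 487.805ms=1b +487.805ms=1b
3) 975.61ms=2b +365.854ms=3/4b
4) 1341.463ms=11/4b +365.854ms=3/4b
5) 1707.317ms=7/2b +243.902ms=1/2b
Σ=4b of 4 (123bpm 2/4) — PASS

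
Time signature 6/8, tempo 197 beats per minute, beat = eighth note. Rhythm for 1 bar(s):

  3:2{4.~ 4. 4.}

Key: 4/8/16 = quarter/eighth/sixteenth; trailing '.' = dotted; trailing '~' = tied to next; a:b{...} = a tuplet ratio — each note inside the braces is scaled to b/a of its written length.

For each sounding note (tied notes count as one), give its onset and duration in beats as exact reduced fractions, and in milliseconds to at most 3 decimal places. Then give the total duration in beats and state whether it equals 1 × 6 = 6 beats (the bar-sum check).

1) 0.0ms=0b +1218.274ms=4b
2) 1218.274ms=4b +609.137ms=2b
Σ=6b of 6 (197bpm 6/8) — PASS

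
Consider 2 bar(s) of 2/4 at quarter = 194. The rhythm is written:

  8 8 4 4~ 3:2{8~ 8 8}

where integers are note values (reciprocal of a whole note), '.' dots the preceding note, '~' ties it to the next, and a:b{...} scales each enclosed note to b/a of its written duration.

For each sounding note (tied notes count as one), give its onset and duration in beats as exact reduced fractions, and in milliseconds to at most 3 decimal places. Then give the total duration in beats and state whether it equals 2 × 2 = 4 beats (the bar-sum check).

1) 0.0ms=0b +154.639ms=1/2b
2) 154.639ms=1/2b +154.639ms=1/2b
3) 309.278ms=1b +309.278ms=1b
4) 618.557ms=2b +515.464ms=5/3b
5) 1134.021ms=11/3b +103.093ms=1/3b
Σ=4b of 4 (194bpm 2/4) — PASS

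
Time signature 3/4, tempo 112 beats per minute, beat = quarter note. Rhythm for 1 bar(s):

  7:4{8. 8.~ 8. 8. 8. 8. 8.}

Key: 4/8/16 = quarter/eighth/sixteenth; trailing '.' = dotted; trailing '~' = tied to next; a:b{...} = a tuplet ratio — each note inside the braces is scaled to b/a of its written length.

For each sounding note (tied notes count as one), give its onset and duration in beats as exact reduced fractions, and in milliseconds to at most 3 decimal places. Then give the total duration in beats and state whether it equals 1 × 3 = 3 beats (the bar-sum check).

1) 0.0ms=0b +229.592ms=3/7b
2) 229.592ms=3/7b +459.184ms=6/7b
3) 688.776ms=9/7b +229.592ms=3/7b
4) 918.367ms=12/7b +229.592ms=3/7b
5) 1147.959ms=15/7b +229.592ms=3/7b
6) 1377.551ms=18/7b +229.592ms=3/7b
Σ=3b of 3 (112bpm 3/4) — PASS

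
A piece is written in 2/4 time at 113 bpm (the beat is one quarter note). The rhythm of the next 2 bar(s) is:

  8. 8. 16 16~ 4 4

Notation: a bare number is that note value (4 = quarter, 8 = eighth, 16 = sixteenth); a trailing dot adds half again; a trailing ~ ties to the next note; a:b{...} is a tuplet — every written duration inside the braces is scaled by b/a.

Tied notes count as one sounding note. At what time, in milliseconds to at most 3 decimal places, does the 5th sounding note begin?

note 5 onset = 3b = 1592.92ms

1. 0.0ms @ 0 + 398.23ms (3/4)
2. 398.23ms @ 3/4 + 398.23ms (3/4)
3. 796.46ms @ 3/2 + 132.743ms (1/4)
4. 929.204ms @ 7/4 + 663.717ms (5/4)
5. 1592.92ms @ 3 + 530.973ms (1)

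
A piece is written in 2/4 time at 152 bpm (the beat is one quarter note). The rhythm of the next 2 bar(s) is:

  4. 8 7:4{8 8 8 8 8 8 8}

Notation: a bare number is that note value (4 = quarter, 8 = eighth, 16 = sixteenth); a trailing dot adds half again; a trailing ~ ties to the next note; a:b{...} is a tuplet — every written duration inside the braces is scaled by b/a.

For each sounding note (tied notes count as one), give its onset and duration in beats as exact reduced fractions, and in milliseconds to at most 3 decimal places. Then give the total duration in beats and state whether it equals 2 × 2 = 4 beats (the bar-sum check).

1) 0.0ms=0b +592.105ms=3/2b
2) 592.105ms=3/2b +197.368ms=1/2b
3) 789.474ms=2b +112.782ms=2/7b
4) 902.256ms=16/7b +112.782ms=2/7b
5) 1015.038ms=18/7b +112.782ms=2/7b
6) 1127.82ms=20/7b +112.782ms=2/7b
7) 1240.602ms=22/7b +112.782ms=2/7b
8) 1353.383ms=24/7b +112.782ms=2/7b
9) 1466.165ms=26/7b +112.782ms=2/7b
Σ=4b of 4 (152bpm 2/4) — PASS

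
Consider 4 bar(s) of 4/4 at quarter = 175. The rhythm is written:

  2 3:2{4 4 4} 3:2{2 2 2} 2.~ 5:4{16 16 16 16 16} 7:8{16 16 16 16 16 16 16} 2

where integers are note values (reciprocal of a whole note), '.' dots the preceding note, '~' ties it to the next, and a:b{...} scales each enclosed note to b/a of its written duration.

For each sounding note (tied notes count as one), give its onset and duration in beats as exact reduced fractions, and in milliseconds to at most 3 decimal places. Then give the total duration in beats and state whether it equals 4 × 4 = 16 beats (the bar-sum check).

1) 0.0ms=0b +685.714ms=2b
2) 685.714ms=2b +228.571ms=2/3b
3) 914.286ms=8/3b +228.571ms=2/3b
4) 1142.857ms=10/3b +228.571ms=2/3b
5) 1371.429ms=4b +457.143ms=4/3b
6) 1828.571ms=16/3b +457.143ms=4/3b
7) 2285.714ms=20/3b +457.143ms=4/3b
8) 2742.857ms=8b +1097.143ms=16/5b
9) 3840.0ms=56/5b +68.571ms=1/5b
10) 3908.571ms=57/5b +68.571ms=1/5b
11) 3977.143ms=58/5b +68.571ms=1/5b
12) 4045.714ms=59/5b +68.571ms=1/5b
13) 4114.286ms=12b +97.959ms=2/7b
14) 4212.245ms=86/7b +97.959ms=2/7b
15) 4310.204ms=88/7b +97.959ms=2/7b
16) 4408.163ms=90/7b +97.959ms=2/7b
17) 4506.122ms=92/7b +97.959ms=2/7b
18) 4604.082ms=94/7b +97.959ms=2/7b
19) 4702.041ms=96/7b +97.959ms=2/7b
20) 4800.0ms=14b +685.714ms=2b
Σ=16b of 16 (175bpm 4/4) — PASS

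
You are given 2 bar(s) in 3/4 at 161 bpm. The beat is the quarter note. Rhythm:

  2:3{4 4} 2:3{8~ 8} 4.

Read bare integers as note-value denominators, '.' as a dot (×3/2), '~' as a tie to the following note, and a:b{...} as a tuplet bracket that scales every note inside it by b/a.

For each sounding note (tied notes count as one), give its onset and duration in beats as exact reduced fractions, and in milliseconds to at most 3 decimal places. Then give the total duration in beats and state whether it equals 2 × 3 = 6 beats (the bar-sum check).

1) 0.0ms=0b +559.006ms=3/2b
2) 559.006ms=3/2b +559.006ms=3/2b
3) 1118.012ms=3b +559.006ms=3/2b
4) 1677.019ms=9/2b +559.006ms=3/2b
Σ=6b of 6 (161bpm 3/4) — PASS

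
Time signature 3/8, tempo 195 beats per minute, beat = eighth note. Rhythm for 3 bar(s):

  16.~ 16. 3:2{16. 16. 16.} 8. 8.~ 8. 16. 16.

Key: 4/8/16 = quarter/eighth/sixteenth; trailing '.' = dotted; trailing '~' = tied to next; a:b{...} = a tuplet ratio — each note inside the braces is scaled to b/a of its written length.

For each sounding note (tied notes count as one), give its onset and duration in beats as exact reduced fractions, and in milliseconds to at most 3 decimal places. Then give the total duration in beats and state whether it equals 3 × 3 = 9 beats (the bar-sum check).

1) 0.0ms=0b +461.538ms=3/2b
2) 461.538ms=3/2b +153.846ms=1/2b
3) 615.385ms=2b +153.846ms=1/2b
4) 769.231ms=5/2b +153.846ms=1/2b
5) 923.077ms=3b +461.538ms=3/2b
6) 1384.615ms=9/2b +923.077ms=3b
7) 2307.692ms=15/2b +230.769ms=3/4b
8) 2538.462ms=33/4b +230.769ms=3/4b
Σ=9b of 9 (195bpm 3/8) — PASS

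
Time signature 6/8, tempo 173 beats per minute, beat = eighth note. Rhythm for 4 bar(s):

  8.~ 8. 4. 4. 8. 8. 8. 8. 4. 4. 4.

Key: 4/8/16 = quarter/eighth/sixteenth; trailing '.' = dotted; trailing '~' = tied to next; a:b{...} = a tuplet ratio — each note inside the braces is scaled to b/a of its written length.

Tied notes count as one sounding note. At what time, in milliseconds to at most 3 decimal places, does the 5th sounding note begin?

1. 0.0ms @ 0 + 1040.462ms (3)
2. 1040.462ms @ 3 + 1040.462ms (3)
3. 2080.925ms @ 6 + 1040.462ms (3)
4. 3121.387ms @ 9 + 520.231ms (3/2)
5. 3641.618ms @ 21/2 + 520.231ms (3/2)
6. 4161.85ms @ 12 + 520.231ms (3/2)
7. 4682.081ms @ 27/2 + 520.231ms (3/2)
8. 5202.312ms @ 15 + 1040.462ms (3)
9. 6242.775ms @ 18 + 1040.462ms (3)
10. 7283.237ms @ 21 + 1040.462ms (3)

note 5 onset = 21/2b = 3641.618ms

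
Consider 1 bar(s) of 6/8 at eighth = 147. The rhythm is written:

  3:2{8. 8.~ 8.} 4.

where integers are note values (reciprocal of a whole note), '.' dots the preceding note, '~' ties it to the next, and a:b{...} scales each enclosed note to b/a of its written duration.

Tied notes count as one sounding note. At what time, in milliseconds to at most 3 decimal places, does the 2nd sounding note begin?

note 2 onset = 1b = 408.163ms

1. 0.0ms @ 0 + 408.163ms (1)
2. 408.163ms @ 1 + 816.327ms (2)
3. 1224.49ms @ 3 + 1224.49ms (3)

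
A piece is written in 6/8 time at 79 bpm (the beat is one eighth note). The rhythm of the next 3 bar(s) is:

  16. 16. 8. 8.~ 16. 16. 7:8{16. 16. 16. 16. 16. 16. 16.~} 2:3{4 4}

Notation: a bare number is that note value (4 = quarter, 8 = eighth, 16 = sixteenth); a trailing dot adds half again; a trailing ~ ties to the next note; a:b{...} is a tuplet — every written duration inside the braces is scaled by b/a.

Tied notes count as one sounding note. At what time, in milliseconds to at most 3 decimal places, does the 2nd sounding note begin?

1. 0.0ms @ 0 + 569.62ms (3/4)
2. 569.62ms @ 3/4 + 569.62ms (3/4)
3. 1139.241ms @ 3/2 + 1139.241ms (3/2)
4. 2278.481ms @ 3 + 1708.861ms (9/4)
5. 3987.342ms @ 21/4 + 569.62ms (3/4)
6. 4556.962ms @ 6 + 650.995ms (6/7)
7. 5207.957ms @ 48/7 + 650.995ms (6/7)
8. 5858.951ms @ 54/7 + 650.995ms (6/7)
9. 6509.946ms @ 60/7 + 650.995ms (6/7)
10. 7160.94ms @ 66/7 + 650.995ms (6/7)
11. 7811.935ms @ 72/7 + 650.995ms (6/7)
12. 8462.929ms @ 78/7 + 2929.476ms (27/7)
13. 11392.405ms @ 15 + 2278.481ms (3)

note 2 onset = 3/4b = 569.62ms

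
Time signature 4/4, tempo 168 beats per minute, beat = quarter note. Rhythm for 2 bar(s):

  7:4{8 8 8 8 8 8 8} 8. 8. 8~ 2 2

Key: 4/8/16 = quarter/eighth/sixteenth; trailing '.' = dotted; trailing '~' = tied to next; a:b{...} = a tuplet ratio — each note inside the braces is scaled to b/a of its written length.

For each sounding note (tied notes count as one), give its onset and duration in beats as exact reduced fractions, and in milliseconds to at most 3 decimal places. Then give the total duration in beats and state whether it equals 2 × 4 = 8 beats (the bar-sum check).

1) 0.0ms=0b +102.041ms=2/7b
2) 102.041ms=2/7b +102.041ms=2/7b
3) 204.082ms=4/7b +102.041ms=2/7b
4) 306.122ms=6/7b +102.041ms=2/7b
5) 408.163ms=8/7b +102.041ms=2/7b
6) 510.204ms=10/7b +102.041ms=2/7b
7) 612.245ms=12/7b +102.041ms=2/7b
8) 714.286ms=2b +267.857ms=3/4b
9) 982.143ms=11/4b +267.857ms=3/4b
10) 1250.0ms=7/2b +892.857ms=5/2b
11) 2142.857ms=6b +714.286ms=2b
Σ=8b of 8 (168bpm 4/4) — PASS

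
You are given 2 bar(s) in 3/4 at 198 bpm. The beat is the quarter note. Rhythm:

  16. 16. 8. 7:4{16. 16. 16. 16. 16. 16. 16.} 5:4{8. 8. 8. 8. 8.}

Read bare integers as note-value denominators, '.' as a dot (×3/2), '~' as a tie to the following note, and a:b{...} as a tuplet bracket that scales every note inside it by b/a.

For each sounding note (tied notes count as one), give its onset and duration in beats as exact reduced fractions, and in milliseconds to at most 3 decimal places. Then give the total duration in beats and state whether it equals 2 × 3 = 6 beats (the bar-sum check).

1) 0.0ms=0b +113.636ms=3/8b
2) 113.636ms=3/8b +113.636ms=3/8b
3) 227.273ms=3/4b +227.273ms=3/4b
4) 454.545ms=3/2b +64.935ms=3/14b
5) 519.481ms=12/7b +64.935ms=3/14b
6) 584.416ms=27/14b +64.935ms=3/14b
7) 649.351ms=15/7b +64.935ms=3/14b
8) 714.286ms=33/14b +64.935ms=3/14b
9) 779.221ms=18/7b +64.935ms=3/14b
10) 844.156ms=39/14b +64.935ms=3/14b
11) 909.091ms=3b +181.818ms=3/5b
12) 1090.909ms=18/5b +181.818ms=3/5b
13) 1272.727ms=21/5b +181.818ms=3/5b
14) 1454.545ms=24/5b +181.818ms=3/5b
15) 1636.364ms=27/5b +181.818ms=3/5b
Σ=6b of 6 (198bpm 3/4) — PASS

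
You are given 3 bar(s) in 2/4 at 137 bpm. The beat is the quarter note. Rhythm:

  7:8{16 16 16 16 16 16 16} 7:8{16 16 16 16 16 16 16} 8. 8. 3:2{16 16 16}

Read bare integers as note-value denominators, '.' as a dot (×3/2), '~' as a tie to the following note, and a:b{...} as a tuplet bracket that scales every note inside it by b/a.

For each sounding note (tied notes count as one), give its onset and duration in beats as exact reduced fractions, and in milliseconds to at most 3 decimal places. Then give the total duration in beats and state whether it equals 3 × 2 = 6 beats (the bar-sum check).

1) 0.0ms=0b +125.13ms=2/7b
2) 125.13ms=2/7b +125.13ms=2/7b
3) 250.261ms=4/7b +125.13ms=2/7b
4) 375.391ms=6/7b +125.13ms=2/7b
5) 500.521ms=8/7b +125.13ms=2/7b
6) 625.652ms=10/7b +125.13ms=2/7b
7) 750.782ms=12/7b +125.13ms=2/7b
8) 875.912ms=2b +125.13ms=2/7b
9) 1001.043ms=16/7b +125.13ms=2/7b
10) 1126.173ms=18/7b +125.13ms=2/7b
11) 1251.303ms=20/7b +125.13ms=2/7b
12) 1376.434ms=22/7b +125.13ms=2/7b
13) 1501.564ms=24/7b +125.13ms=2/7b
14) 1626.694ms=26/7b +125.13ms=2/7b
15) 1751.825ms=4b +328.467ms=3/4b
16) 2080.292ms=19/4b +328.467ms=3/4b
17) 2408.759ms=11/2b +72.993ms=1/6b
18) 2481.752ms=17/3b +72.993ms=1/6b
19) 2554.745ms=35/6b +72.993ms=1/6b
Σ=6b of 6 (137bpm 2/4) — PASS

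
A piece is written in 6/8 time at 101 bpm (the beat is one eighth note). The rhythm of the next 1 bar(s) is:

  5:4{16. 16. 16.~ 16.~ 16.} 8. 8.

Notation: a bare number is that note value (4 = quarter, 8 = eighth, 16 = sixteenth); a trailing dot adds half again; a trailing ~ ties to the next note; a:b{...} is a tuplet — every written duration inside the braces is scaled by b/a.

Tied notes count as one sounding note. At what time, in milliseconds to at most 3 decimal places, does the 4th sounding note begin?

note 4 onset = 3b = 1782.178ms

1. 0.0ms @ 0 + 356.436ms (3/5)
2. 356.436ms @ 3/5 + 356.436ms (3/5)
3. 712.871ms @ 6/5 + 1069.307ms (9/5)
4. 1782.178ms @ 3 + 891.089ms (3/2)
5. 2673.267ms @ 9/2 + 891.089ms (3/2)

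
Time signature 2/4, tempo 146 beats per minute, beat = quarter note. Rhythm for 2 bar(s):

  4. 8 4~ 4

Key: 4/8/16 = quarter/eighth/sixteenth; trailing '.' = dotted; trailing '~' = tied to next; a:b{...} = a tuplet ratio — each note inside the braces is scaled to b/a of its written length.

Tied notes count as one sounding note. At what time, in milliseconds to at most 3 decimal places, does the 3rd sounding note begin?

1. 0.0ms @ 0 + 616.438ms (3/2)
2. 616.438ms @ 3/2 + 205.479ms (1/2)
3. 821.918ms @ 2 + 821.918ms (2)

note 3 onset = 2b = 821.918ms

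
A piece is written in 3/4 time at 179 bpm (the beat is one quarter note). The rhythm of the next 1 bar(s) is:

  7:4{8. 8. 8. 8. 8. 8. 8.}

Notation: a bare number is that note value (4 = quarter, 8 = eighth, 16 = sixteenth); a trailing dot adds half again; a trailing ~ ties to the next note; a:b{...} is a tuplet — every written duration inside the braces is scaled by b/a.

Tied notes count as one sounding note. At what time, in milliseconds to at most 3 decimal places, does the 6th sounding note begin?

note 6 onset = 15/7b = 718.276ms

1. 0.0ms @ 0 + 143.655ms (3/7)
2. 143.655ms @ 3/7 + 143.655ms (3/7)
3. 287.31ms @ 6/7 + 143.655ms (3/7)
4. 430.966ms @ 9/7 + 143.655ms (3/7)
5. 574.621ms @ 12/7 + 143.655ms (3/7)
6. 718.276ms @ 15/7 + 143.655ms (3/7)
7. 861.931ms @ 18/7 + 143.655ms (3/7)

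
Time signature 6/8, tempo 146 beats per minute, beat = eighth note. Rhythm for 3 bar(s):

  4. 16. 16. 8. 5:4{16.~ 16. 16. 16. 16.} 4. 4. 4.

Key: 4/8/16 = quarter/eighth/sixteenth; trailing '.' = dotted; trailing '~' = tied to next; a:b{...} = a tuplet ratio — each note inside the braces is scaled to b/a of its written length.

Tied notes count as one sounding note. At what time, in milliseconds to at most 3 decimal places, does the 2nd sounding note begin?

note 2 onset = 3b = 1232.877ms

1. 0.0ms @ 0 + 1232.877ms (3)
2. 1232.877ms @ 3 + 308.219ms (3/4)
3. 1541.096ms @ 15/4 + 308.219ms (3/4)
4. 1849.315ms @ 9/2 + 616.438ms (3/2)
5. 2465.753ms @ 6 + 493.151ms (6/5)
6. 2958.904ms @ 36/5 + 246.575ms (3/5)
7. 3205.479ms @ 39/5 + 246.575ms (3/5)
8. 3452.055ms @ 42/5 + 246.575ms (3/5)
9. 3698.63ms @ 9 + 1232.877ms (3)
10. 4931.507ms @ 12 + 1232.877ms (3)
11. 6164.384ms @ 15 + 1232.877ms (3)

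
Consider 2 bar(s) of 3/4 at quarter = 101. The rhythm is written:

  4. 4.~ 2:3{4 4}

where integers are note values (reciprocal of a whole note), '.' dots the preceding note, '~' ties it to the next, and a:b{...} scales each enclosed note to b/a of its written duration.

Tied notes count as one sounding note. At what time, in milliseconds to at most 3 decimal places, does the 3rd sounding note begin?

1. 0.0ms @ 0 + 891.089ms (3/2)
2. 891.089ms @ 3/2 + 1782.178ms (3)
3. 2673.267ms @ 9/2 + 891.089ms (3/2)

note 3 onset = 9/2b = 2673.267ms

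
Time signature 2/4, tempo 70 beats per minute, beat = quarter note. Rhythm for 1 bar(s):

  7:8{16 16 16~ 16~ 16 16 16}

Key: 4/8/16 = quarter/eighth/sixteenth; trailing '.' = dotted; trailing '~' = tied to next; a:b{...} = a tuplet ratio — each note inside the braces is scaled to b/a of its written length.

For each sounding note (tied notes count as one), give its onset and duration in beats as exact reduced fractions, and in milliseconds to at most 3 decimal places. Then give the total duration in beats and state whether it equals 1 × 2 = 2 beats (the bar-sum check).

1) 0.0ms=0b +244.898ms=2/7b
2) 244.898ms=2/7b +244.898ms=2/7b
3) 489.796ms=4/7b +734.694ms=6/7b
4) 1224.49ms=10/7b +244.898ms=2/7b
5) 1469.388ms=12/7b +244.898ms=2/7b
Σ=2b of 2 (70bpm 2/4) — PASS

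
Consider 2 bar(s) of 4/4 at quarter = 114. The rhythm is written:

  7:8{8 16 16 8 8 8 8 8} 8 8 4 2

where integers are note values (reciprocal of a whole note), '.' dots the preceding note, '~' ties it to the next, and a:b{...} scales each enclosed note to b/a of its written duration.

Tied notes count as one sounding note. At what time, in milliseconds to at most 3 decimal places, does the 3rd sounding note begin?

1. 0.0ms @ 0 + 300.752ms (4/7)
2. 300.752ms @ 4/7 + 150.376ms (2/7)
3. 451.128ms @ 6/7 + 150.376ms (2/7)
4. 601.504ms @ 8/7 + 300.752ms (4/7)
5. 902.256ms @ 12/7 + 300.752ms (4/7)
6. 1203.008ms @ 16/7 + 300.752ms (4/7)
7. 1503.759ms @ 20/7 + 300.752ms (4/7)
8. 1804.511ms @ 24/7 + 300.752ms (4/7)
9. 2105.263ms @ 4 + 263.158ms (1/2)
10. 2368.421ms @ 9/2 + 263.158ms (1/2)
11. 2631.579ms @ 5 + 526.316ms (1)
12. 3157.895ms @ 6 + 1052.632ms (2)

note 3 onset = 6/7b = 451.128ms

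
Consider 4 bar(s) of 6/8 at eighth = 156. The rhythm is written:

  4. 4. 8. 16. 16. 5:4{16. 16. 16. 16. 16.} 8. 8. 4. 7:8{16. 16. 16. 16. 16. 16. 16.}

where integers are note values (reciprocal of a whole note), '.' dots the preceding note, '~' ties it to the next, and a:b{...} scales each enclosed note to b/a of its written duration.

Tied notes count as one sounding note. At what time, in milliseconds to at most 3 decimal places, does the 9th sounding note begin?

note 9 onset = 54/5b = 4153.846ms

1. 0.0ms @ 0 + 1153.846ms (3)
2. 1153.846ms @ 3 + 1153.846ms (3)
3. 2307.692ms @ 6 + 576.923ms (3/2)
4. 2884.615ms @ 15/2 + 288.462ms (3/4)
5. 3173.077ms @ 33/4 + 288.462ms (3/4)
6. 3461.538ms @ 9 + 230.769ms (3/5)
7. 3692.308ms @ 48/5 + 230.769ms (3/5)
8. 3923.077ms @ 51/5 + 230.769ms (3/5)
9. 4153.846ms @ 54/5 + 230.769ms (3/5)
10. 4384.615ms @ 57/5 + 230.769ms (3/5)
11. 4615.385ms @ 12 + 576.923ms (3/2)
12. 5192.308ms @ 27/2 + 576.923ms (3/2)
13. 5769.231ms @ 15 + 1153.846ms (3)
14. 6923.077ms @ 18 + 329.67ms (6/7)
15. 7252.747ms @ 132/7 + 329.67ms (6/7)
16. 7582.418ms @ 138/7 + 329.67ms (6/7)
17. 7912.088ms @ 144/7 + 329.67ms (6/7)
18. 8241.758ms @ 150/7 + 329.67ms (6/7)
19. 8571.429ms @ 156/7 + 329.67ms (6/7)
20. 8901.099ms @ 162/7 + 329.67ms (6/7)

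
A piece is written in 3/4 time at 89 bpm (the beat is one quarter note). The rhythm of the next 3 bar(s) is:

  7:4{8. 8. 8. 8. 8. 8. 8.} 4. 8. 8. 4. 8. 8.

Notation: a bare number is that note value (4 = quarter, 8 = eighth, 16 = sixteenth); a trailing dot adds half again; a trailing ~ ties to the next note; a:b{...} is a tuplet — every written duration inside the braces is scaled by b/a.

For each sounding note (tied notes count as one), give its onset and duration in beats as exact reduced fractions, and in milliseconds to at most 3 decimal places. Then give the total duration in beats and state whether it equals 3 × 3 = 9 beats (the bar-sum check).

1) 0.0ms=0b +288.925ms=3/7b
2) 288.925ms=3/7b +288.925ms=3/7b
3) 577.849ms=6/7b +288.925ms=3/7b
4) 866.774ms=9/7b +288.925ms=3/7b
5) 1155.698ms=12/7b +288.925ms=3/7b
6) 1444.623ms=15/7b +288.925ms=3/7b
7) 1733.547ms=18/7b +288.925ms=3/7b
8) 2022.472ms=3b +1011.236ms=3/2b
9) 3033.708ms=9/2b +505.618ms=3/4b
10) 3539.326ms=21/4b +505.618ms=3/4b
11) 4044.944ms=6b +1011.236ms=3/2b
12) 5056.18ms=15/2b +505.618ms=3/4b
13) 5561.798ms=33/4b +505.618ms=3/4b
Σ=9b of 9 (89bpm 3/4) — PASS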